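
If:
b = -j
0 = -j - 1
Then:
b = 1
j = -1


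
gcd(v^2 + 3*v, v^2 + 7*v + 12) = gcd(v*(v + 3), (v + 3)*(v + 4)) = v + 3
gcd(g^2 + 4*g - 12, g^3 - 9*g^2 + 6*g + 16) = g - 2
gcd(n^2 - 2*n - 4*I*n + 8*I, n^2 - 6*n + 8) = n - 2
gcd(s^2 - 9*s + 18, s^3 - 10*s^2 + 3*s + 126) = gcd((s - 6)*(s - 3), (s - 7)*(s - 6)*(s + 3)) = s - 6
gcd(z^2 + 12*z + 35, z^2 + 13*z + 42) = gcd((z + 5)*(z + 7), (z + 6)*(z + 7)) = z + 7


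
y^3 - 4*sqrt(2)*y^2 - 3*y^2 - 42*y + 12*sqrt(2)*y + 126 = (y - 3)*(y - 7*sqrt(2))*(y + 3*sqrt(2))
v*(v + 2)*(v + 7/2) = v^3 + 11*v^2/2 + 7*v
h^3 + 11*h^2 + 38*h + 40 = (h + 2)*(h + 4)*(h + 5)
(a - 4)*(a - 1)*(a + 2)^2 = a^4 - a^3 - 12*a^2 - 4*a + 16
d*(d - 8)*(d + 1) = d^3 - 7*d^2 - 8*d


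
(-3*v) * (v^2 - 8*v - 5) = -3*v^3 + 24*v^2 + 15*v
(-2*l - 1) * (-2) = 4*l + 2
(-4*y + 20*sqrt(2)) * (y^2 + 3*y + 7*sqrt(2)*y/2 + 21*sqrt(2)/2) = -4*y^3 - 12*y^2 + 6*sqrt(2)*y^2 + 18*sqrt(2)*y + 140*y + 420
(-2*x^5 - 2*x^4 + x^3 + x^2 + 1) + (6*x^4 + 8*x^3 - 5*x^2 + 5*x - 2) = -2*x^5 + 4*x^4 + 9*x^3 - 4*x^2 + 5*x - 1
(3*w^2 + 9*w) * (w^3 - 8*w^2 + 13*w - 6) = 3*w^5 - 15*w^4 - 33*w^3 + 99*w^2 - 54*w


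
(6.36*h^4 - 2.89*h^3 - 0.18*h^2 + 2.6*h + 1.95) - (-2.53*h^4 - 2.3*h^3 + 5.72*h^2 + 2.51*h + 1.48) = 8.89*h^4 - 0.59*h^3 - 5.9*h^2 + 0.0900000000000003*h + 0.47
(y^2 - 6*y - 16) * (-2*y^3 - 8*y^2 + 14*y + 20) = -2*y^5 + 4*y^4 + 94*y^3 + 64*y^2 - 344*y - 320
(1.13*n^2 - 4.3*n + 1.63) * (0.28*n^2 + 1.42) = 0.3164*n^4 - 1.204*n^3 + 2.061*n^2 - 6.106*n + 2.3146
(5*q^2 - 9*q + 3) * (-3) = -15*q^2 + 27*q - 9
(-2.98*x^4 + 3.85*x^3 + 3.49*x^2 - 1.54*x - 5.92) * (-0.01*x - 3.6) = 0.0298*x^5 + 10.6895*x^4 - 13.8949*x^3 - 12.5486*x^2 + 5.6032*x + 21.312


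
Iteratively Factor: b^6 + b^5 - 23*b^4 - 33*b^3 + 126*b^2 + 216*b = (b - 3)*(b^5 + 4*b^4 - 11*b^3 - 66*b^2 - 72*b) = (b - 4)*(b - 3)*(b^4 + 8*b^3 + 21*b^2 + 18*b) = (b - 4)*(b - 3)*(b + 2)*(b^3 + 6*b^2 + 9*b) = b*(b - 4)*(b - 3)*(b + 2)*(b^2 + 6*b + 9) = b*(b - 4)*(b - 3)*(b + 2)*(b + 3)*(b + 3)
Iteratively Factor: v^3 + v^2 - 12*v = (v - 3)*(v^2 + 4*v) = v*(v - 3)*(v + 4)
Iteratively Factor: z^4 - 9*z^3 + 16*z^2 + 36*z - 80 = (z - 4)*(z^3 - 5*z^2 - 4*z + 20) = (z - 5)*(z - 4)*(z^2 - 4) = (z - 5)*(z - 4)*(z - 2)*(z + 2)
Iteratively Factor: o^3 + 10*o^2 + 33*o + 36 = (o + 3)*(o^2 + 7*o + 12) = (o + 3)*(o + 4)*(o + 3)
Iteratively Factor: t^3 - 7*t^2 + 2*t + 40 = (t - 5)*(t^2 - 2*t - 8) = (t - 5)*(t - 4)*(t + 2)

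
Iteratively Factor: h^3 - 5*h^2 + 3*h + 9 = (h - 3)*(h^2 - 2*h - 3) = (h - 3)^2*(h + 1)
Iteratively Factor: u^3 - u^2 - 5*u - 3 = (u + 1)*(u^2 - 2*u - 3) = (u - 3)*(u + 1)*(u + 1)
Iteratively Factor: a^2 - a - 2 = (a - 2)*(a + 1)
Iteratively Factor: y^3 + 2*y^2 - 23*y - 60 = (y + 3)*(y^2 - y - 20) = (y + 3)*(y + 4)*(y - 5)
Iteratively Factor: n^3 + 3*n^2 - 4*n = (n - 1)*(n^2 + 4*n) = n*(n - 1)*(n + 4)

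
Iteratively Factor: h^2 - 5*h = (h - 5)*(h)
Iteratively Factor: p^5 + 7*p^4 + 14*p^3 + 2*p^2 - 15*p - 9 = (p - 1)*(p^4 + 8*p^3 + 22*p^2 + 24*p + 9) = (p - 1)*(p + 1)*(p^3 + 7*p^2 + 15*p + 9) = (p - 1)*(p + 1)*(p + 3)*(p^2 + 4*p + 3) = (p - 1)*(p + 1)^2*(p + 3)*(p + 3)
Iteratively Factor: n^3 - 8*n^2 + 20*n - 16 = (n - 2)*(n^2 - 6*n + 8) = (n - 4)*(n - 2)*(n - 2)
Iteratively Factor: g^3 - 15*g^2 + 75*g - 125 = (g - 5)*(g^2 - 10*g + 25) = (g - 5)^2*(g - 5)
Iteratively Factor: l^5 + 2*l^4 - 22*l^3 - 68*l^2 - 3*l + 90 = (l + 2)*(l^4 - 22*l^2 - 24*l + 45) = (l + 2)*(l + 3)*(l^3 - 3*l^2 - 13*l + 15) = (l - 5)*(l + 2)*(l + 3)*(l^2 + 2*l - 3) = (l - 5)*(l + 2)*(l + 3)^2*(l - 1)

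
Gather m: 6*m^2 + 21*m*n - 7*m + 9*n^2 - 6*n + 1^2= 6*m^2 + m*(21*n - 7) + 9*n^2 - 6*n + 1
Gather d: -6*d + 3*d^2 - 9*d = 3*d^2 - 15*d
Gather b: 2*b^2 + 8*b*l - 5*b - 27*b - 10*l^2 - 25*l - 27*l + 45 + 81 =2*b^2 + b*(8*l - 32) - 10*l^2 - 52*l + 126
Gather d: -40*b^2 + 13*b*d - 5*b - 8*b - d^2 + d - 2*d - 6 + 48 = -40*b^2 - 13*b - d^2 + d*(13*b - 1) + 42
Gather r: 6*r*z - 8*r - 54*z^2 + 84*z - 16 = r*(6*z - 8) - 54*z^2 + 84*z - 16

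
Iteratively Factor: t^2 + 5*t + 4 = (t + 1)*(t + 4)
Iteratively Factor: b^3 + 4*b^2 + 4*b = (b + 2)*(b^2 + 2*b) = (b + 2)^2*(b)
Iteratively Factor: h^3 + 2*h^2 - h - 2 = (h + 2)*(h^2 - 1) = (h + 1)*(h + 2)*(h - 1)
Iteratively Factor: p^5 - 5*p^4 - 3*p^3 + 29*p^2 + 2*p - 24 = (p + 1)*(p^4 - 6*p^3 + 3*p^2 + 26*p - 24) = (p + 1)*(p + 2)*(p^3 - 8*p^2 + 19*p - 12) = (p - 3)*(p + 1)*(p + 2)*(p^2 - 5*p + 4) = (p - 4)*(p - 3)*(p + 1)*(p + 2)*(p - 1)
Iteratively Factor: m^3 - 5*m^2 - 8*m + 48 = (m - 4)*(m^2 - m - 12) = (m - 4)^2*(m + 3)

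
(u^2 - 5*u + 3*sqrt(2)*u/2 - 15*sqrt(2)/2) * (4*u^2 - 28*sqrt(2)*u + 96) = 4*u^4 - 22*sqrt(2)*u^3 - 20*u^3 + 12*u^2 + 110*sqrt(2)*u^2 - 60*u + 144*sqrt(2)*u - 720*sqrt(2)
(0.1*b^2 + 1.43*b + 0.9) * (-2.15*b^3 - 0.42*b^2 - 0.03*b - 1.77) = -0.215*b^5 - 3.1165*b^4 - 2.5386*b^3 - 0.5979*b^2 - 2.5581*b - 1.593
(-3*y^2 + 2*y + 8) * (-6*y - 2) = 18*y^3 - 6*y^2 - 52*y - 16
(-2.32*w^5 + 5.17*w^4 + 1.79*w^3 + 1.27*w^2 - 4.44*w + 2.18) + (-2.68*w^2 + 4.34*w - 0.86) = -2.32*w^5 + 5.17*w^4 + 1.79*w^3 - 1.41*w^2 - 0.100000000000001*w + 1.32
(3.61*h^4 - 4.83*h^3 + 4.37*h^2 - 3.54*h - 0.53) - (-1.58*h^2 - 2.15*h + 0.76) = 3.61*h^4 - 4.83*h^3 + 5.95*h^2 - 1.39*h - 1.29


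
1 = 1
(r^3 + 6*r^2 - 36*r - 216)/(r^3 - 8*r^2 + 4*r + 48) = (r^2 + 12*r + 36)/(r^2 - 2*r - 8)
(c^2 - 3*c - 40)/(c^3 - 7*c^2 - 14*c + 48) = (c + 5)/(c^2 + c - 6)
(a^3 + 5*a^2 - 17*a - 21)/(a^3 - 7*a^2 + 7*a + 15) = (a + 7)/(a - 5)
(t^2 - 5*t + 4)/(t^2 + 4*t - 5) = (t - 4)/(t + 5)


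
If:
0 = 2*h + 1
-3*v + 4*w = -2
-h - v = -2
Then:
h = -1/2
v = 5/2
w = 11/8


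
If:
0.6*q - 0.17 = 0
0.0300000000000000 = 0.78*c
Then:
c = 0.04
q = 0.28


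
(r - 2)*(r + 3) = r^2 + r - 6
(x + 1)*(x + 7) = x^2 + 8*x + 7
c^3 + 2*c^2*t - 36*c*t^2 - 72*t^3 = (c - 6*t)*(c + 2*t)*(c + 6*t)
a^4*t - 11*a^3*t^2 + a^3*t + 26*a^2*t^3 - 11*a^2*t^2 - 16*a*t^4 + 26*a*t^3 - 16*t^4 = (a - 8*t)*(a - 2*t)*(a - t)*(a*t + t)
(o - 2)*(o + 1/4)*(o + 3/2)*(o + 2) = o^4 + 7*o^3/4 - 29*o^2/8 - 7*o - 3/2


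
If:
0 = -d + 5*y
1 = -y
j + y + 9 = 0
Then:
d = -5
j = -8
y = -1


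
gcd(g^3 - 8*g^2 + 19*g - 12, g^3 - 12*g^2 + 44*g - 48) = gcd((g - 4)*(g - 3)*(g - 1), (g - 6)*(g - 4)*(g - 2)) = g - 4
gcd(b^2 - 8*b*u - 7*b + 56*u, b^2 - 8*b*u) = -b + 8*u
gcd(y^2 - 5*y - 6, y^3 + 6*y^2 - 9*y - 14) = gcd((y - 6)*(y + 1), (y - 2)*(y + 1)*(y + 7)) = y + 1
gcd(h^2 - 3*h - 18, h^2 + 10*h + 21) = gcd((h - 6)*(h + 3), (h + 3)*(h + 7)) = h + 3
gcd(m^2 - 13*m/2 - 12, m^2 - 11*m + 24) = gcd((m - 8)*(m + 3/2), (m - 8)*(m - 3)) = m - 8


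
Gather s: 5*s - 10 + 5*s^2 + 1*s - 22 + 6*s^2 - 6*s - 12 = 11*s^2 - 44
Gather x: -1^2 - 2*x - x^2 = -x^2 - 2*x - 1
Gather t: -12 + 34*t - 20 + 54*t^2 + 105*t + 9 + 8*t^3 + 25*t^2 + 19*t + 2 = 8*t^3 + 79*t^2 + 158*t - 21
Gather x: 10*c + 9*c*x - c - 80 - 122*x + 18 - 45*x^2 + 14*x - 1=9*c - 45*x^2 + x*(9*c - 108) - 63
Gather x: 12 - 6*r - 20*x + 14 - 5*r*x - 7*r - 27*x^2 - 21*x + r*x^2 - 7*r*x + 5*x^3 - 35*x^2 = -13*r + 5*x^3 + x^2*(r - 62) + x*(-12*r - 41) + 26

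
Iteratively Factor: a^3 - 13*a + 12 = (a + 4)*(a^2 - 4*a + 3) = (a - 3)*(a + 4)*(a - 1)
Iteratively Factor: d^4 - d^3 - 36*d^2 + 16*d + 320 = (d + 4)*(d^3 - 5*d^2 - 16*d + 80) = (d + 4)^2*(d^2 - 9*d + 20) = (d - 4)*(d + 4)^2*(d - 5)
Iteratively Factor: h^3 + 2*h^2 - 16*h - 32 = (h - 4)*(h^2 + 6*h + 8) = (h - 4)*(h + 2)*(h + 4)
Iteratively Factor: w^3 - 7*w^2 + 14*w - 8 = (w - 4)*(w^2 - 3*w + 2) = (w - 4)*(w - 2)*(w - 1)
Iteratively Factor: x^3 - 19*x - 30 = (x + 3)*(x^2 - 3*x - 10) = (x + 2)*(x + 3)*(x - 5)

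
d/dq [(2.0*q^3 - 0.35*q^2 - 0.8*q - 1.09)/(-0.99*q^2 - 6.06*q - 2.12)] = (-1.98*q^4 - 24.24*q^3 - 11.391*q^2 - 0.6742*q - 4.9094)/(0.9801*q^4 + 11.9988*q^3 + 40.9212*q^2 + 25.6944*q + 4.4944)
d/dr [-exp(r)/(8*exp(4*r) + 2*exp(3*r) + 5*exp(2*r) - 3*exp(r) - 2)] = (24*exp(4*r) + 4*exp(3*r) + 5*exp(2*r) + 2)*exp(r)/(64*exp(8*r) + 32*exp(7*r) + 84*exp(6*r) - 28*exp(5*r) - 19*exp(4*r) - 38*exp(3*r) - 11*exp(2*r) + 12*exp(r) + 4)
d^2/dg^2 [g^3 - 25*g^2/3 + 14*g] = 6*g - 50/3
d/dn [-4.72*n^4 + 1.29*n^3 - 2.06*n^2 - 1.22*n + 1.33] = -18.88*n^3 + 3.87*n^2 - 4.12*n - 1.22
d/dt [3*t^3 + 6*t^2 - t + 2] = 9*t^2 + 12*t - 1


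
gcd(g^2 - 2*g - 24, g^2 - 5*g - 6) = g - 6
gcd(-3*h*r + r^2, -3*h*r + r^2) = -3*h*r + r^2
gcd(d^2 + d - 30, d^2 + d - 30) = d^2 + d - 30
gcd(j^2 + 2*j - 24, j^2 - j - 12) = j - 4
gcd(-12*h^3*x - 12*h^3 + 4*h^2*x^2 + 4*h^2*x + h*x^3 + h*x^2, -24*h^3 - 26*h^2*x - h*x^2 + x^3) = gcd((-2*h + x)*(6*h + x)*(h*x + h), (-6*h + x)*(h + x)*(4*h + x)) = 1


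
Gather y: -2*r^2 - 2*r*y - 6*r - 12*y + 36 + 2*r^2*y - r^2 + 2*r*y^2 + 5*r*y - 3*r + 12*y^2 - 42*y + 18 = -3*r^2 - 9*r + y^2*(2*r + 12) + y*(2*r^2 + 3*r - 54) + 54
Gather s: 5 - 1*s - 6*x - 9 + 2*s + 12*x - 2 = s + 6*x - 6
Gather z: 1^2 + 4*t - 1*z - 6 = 4*t - z - 5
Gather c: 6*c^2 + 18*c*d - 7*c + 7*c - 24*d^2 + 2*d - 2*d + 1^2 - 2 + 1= 6*c^2 + 18*c*d - 24*d^2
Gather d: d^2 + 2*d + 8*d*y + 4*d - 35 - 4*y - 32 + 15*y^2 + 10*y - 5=d^2 + d*(8*y + 6) + 15*y^2 + 6*y - 72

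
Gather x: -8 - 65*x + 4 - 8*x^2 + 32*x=-8*x^2 - 33*x - 4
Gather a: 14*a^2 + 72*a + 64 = 14*a^2 + 72*a + 64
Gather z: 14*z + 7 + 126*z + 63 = 140*z + 70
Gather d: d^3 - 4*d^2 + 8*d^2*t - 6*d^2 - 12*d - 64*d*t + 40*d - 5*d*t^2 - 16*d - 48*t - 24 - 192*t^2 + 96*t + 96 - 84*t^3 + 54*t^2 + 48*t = d^3 + d^2*(8*t - 10) + d*(-5*t^2 - 64*t + 12) - 84*t^3 - 138*t^2 + 96*t + 72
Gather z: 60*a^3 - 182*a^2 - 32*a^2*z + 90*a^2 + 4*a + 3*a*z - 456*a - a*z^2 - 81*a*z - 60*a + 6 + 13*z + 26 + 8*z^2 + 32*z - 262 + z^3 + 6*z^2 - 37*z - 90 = 60*a^3 - 92*a^2 - 512*a + z^3 + z^2*(14 - a) + z*(-32*a^2 - 78*a + 8) - 320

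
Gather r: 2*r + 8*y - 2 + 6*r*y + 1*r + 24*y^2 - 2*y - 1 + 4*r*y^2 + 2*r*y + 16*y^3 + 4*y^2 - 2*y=r*(4*y^2 + 8*y + 3) + 16*y^3 + 28*y^2 + 4*y - 3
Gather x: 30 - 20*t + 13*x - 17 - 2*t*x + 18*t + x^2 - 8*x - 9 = -2*t + x^2 + x*(5 - 2*t) + 4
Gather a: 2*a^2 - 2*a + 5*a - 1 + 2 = 2*a^2 + 3*a + 1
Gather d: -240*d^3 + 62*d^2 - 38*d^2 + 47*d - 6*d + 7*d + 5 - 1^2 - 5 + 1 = -240*d^3 + 24*d^2 + 48*d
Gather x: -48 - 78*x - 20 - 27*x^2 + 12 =-27*x^2 - 78*x - 56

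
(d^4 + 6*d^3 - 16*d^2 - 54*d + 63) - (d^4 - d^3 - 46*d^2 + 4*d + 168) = 7*d^3 + 30*d^2 - 58*d - 105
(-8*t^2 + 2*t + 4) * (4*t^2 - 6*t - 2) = -32*t^4 + 56*t^3 + 20*t^2 - 28*t - 8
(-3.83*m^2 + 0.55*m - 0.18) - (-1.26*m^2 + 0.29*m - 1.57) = -2.57*m^2 + 0.26*m + 1.39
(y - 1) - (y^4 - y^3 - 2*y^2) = -y^4 + y^3 + 2*y^2 + y - 1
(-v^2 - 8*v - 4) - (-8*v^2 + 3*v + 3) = 7*v^2 - 11*v - 7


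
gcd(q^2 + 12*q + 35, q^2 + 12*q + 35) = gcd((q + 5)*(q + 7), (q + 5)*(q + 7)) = q^2 + 12*q + 35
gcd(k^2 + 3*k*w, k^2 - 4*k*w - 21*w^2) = k + 3*w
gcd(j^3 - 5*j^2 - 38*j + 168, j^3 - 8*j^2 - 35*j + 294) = j^2 - j - 42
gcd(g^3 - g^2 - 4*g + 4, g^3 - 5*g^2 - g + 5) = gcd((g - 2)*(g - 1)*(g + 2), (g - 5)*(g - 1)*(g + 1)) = g - 1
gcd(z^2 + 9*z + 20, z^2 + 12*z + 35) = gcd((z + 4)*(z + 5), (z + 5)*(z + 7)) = z + 5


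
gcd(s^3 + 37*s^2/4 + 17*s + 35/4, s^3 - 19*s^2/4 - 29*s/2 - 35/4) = s^2 + 9*s/4 + 5/4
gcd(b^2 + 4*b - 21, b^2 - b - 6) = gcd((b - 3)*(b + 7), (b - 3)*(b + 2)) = b - 3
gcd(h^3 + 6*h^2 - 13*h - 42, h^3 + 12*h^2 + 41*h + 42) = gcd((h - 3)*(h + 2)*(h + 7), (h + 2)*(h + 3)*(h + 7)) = h^2 + 9*h + 14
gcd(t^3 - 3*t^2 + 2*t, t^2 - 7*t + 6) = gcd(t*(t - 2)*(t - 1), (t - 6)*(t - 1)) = t - 1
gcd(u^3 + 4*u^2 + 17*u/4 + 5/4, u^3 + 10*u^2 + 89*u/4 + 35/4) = u^2 + 3*u + 5/4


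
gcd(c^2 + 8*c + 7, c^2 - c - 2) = c + 1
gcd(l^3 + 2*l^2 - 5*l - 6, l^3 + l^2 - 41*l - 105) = l + 3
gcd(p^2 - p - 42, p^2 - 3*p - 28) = p - 7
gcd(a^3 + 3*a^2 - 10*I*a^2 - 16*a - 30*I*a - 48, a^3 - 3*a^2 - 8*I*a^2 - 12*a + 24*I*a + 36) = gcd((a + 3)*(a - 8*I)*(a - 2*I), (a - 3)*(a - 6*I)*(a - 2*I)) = a - 2*I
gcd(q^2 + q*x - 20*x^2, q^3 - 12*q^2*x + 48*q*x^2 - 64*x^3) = -q + 4*x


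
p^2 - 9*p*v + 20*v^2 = (p - 5*v)*(p - 4*v)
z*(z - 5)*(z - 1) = z^3 - 6*z^2 + 5*z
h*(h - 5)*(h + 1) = h^3 - 4*h^2 - 5*h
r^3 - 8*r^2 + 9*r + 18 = (r - 6)*(r - 3)*(r + 1)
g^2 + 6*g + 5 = (g + 1)*(g + 5)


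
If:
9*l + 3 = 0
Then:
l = -1/3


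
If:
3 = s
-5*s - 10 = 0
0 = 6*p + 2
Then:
No Solution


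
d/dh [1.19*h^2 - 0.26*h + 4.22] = 2.38*h - 0.26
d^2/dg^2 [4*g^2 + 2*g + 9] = 8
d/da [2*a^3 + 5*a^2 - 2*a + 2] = 6*a^2 + 10*a - 2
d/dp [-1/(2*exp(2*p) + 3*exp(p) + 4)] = (4*exp(p) + 3)*exp(p)/(2*exp(2*p) + 3*exp(p) + 4)^2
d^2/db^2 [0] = 0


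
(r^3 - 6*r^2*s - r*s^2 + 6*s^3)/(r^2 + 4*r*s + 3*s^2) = (r^2 - 7*r*s + 6*s^2)/(r + 3*s)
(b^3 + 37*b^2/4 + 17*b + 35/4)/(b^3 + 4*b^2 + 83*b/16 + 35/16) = 4*(b + 7)/(4*b + 7)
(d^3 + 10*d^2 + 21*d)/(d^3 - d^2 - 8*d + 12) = d*(d + 7)/(d^2 - 4*d + 4)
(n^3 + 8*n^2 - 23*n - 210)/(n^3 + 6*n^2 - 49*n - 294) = (n - 5)/(n - 7)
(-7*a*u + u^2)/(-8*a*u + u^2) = (7*a - u)/(8*a - u)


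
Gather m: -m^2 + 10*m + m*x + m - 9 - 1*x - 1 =-m^2 + m*(x + 11) - x - 10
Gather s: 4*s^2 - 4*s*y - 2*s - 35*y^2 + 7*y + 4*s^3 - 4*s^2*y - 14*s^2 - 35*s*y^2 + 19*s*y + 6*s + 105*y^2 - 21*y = 4*s^3 + s^2*(-4*y - 10) + s*(-35*y^2 + 15*y + 4) + 70*y^2 - 14*y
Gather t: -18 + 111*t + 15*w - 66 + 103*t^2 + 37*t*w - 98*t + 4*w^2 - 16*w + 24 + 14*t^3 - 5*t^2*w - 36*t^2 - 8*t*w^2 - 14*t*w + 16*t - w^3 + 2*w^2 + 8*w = 14*t^3 + t^2*(67 - 5*w) + t*(-8*w^2 + 23*w + 29) - w^3 + 6*w^2 + 7*w - 60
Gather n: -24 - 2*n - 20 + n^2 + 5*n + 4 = n^2 + 3*n - 40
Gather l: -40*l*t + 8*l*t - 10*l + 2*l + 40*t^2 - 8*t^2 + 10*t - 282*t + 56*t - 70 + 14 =l*(-32*t - 8) + 32*t^2 - 216*t - 56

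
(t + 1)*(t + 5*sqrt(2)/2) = t^2 + t + 5*sqrt(2)*t/2 + 5*sqrt(2)/2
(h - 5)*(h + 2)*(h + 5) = h^3 + 2*h^2 - 25*h - 50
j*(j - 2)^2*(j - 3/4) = j^4 - 19*j^3/4 + 7*j^2 - 3*j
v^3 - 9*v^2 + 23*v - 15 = (v - 5)*(v - 3)*(v - 1)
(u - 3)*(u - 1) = u^2 - 4*u + 3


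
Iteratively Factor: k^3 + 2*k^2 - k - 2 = (k + 1)*(k^2 + k - 2) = (k - 1)*(k + 1)*(k + 2)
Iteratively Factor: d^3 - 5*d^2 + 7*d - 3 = (d - 3)*(d^2 - 2*d + 1) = (d - 3)*(d - 1)*(d - 1)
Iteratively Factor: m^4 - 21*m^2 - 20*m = (m + 4)*(m^3 - 4*m^2 - 5*m) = (m - 5)*(m + 4)*(m^2 + m) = (m - 5)*(m + 1)*(m + 4)*(m)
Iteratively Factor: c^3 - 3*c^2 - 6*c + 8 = (c - 1)*(c^2 - 2*c - 8) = (c - 4)*(c - 1)*(c + 2)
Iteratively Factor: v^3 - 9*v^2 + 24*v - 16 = (v - 4)*(v^2 - 5*v + 4) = (v - 4)^2*(v - 1)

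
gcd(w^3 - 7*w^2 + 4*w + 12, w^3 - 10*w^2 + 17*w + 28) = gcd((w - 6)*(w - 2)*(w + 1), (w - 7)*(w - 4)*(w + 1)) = w + 1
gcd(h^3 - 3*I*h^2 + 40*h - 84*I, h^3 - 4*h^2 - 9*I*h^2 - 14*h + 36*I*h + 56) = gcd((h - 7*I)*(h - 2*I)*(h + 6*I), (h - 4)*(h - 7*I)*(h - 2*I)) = h^2 - 9*I*h - 14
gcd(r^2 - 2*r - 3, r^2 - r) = 1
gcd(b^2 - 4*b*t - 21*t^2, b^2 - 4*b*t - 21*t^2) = -b^2 + 4*b*t + 21*t^2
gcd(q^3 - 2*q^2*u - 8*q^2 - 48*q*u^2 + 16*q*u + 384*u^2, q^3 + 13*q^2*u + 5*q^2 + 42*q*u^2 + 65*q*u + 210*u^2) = q + 6*u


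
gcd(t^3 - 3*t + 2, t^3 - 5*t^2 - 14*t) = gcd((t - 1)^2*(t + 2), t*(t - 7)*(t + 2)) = t + 2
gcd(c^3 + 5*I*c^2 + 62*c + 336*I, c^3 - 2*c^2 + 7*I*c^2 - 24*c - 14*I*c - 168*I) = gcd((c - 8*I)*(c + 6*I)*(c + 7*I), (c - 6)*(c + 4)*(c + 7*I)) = c + 7*I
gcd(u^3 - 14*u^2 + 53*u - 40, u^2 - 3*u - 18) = 1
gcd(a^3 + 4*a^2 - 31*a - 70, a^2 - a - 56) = a + 7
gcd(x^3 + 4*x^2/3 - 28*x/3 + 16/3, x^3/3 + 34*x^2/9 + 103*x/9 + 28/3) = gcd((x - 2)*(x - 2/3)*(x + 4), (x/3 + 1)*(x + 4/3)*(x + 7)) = 1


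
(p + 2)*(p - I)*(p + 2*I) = p^3 + 2*p^2 + I*p^2 + 2*p + 2*I*p + 4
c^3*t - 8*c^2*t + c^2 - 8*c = c*(c - 8)*(c*t + 1)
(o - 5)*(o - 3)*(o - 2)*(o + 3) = o^4 - 7*o^3 + o^2 + 63*o - 90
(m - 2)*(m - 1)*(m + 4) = m^3 + m^2 - 10*m + 8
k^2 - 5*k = k*(k - 5)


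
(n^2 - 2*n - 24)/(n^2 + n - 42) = (n + 4)/(n + 7)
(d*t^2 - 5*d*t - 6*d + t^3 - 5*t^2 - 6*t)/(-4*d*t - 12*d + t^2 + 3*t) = (-d*t^2 + 5*d*t + 6*d - t^3 + 5*t^2 + 6*t)/(4*d*t + 12*d - t^2 - 3*t)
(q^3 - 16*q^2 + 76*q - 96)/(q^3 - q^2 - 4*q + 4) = (q^2 - 14*q + 48)/(q^2 + q - 2)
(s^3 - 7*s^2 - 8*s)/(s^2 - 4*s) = (s^2 - 7*s - 8)/(s - 4)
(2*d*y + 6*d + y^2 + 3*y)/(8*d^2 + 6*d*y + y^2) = (y + 3)/(4*d + y)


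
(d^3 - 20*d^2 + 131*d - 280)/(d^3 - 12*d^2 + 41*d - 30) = (d^2 - 15*d + 56)/(d^2 - 7*d + 6)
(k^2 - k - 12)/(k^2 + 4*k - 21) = (k^2 - k - 12)/(k^2 + 4*k - 21)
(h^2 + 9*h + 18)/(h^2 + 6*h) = (h + 3)/h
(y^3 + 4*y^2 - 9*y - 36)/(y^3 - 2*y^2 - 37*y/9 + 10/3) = 9*(y^2 + 7*y + 12)/(9*y^2 + 9*y - 10)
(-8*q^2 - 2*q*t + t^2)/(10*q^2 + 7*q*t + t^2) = (-4*q + t)/(5*q + t)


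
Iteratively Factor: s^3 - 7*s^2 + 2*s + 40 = (s - 5)*(s^2 - 2*s - 8) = (s - 5)*(s - 4)*(s + 2)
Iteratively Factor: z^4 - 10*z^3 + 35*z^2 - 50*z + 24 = (z - 2)*(z^3 - 8*z^2 + 19*z - 12) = (z - 3)*(z - 2)*(z^2 - 5*z + 4) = (z - 3)*(z - 2)*(z - 1)*(z - 4)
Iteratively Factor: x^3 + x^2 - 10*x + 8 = (x - 1)*(x^2 + 2*x - 8) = (x - 2)*(x - 1)*(x + 4)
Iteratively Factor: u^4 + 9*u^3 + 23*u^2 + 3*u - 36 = (u - 1)*(u^3 + 10*u^2 + 33*u + 36) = (u - 1)*(u + 4)*(u^2 + 6*u + 9) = (u - 1)*(u + 3)*(u + 4)*(u + 3)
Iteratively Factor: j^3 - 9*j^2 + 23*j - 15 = (j - 1)*(j^2 - 8*j + 15) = (j - 5)*(j - 1)*(j - 3)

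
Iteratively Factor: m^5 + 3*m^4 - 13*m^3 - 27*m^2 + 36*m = (m + 3)*(m^4 - 13*m^2 + 12*m) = (m - 1)*(m + 3)*(m^3 + m^2 - 12*m) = m*(m - 1)*(m + 3)*(m^2 + m - 12) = m*(m - 3)*(m - 1)*(m + 3)*(m + 4)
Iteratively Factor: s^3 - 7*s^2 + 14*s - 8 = (s - 2)*(s^2 - 5*s + 4) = (s - 2)*(s - 1)*(s - 4)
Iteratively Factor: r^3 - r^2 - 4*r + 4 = (r - 2)*(r^2 + r - 2) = (r - 2)*(r + 2)*(r - 1)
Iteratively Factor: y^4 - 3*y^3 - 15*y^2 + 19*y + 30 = (y - 5)*(y^3 + 2*y^2 - 5*y - 6) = (y - 5)*(y - 2)*(y^2 + 4*y + 3) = (y - 5)*(y - 2)*(y + 1)*(y + 3)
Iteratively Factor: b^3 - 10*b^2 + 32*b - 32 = (b - 4)*(b^2 - 6*b + 8) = (b - 4)*(b - 2)*(b - 4)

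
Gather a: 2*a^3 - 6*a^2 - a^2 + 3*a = 2*a^3 - 7*a^2 + 3*a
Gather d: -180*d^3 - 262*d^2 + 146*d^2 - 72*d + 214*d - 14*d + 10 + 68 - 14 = -180*d^3 - 116*d^2 + 128*d + 64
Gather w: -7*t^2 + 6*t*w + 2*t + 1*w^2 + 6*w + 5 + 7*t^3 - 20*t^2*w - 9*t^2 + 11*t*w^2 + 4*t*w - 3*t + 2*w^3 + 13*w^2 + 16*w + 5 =7*t^3 - 16*t^2 - t + 2*w^3 + w^2*(11*t + 14) + w*(-20*t^2 + 10*t + 22) + 10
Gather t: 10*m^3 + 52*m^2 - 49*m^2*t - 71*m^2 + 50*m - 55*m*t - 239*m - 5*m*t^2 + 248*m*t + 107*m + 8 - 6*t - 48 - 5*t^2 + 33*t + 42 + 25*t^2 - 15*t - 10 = 10*m^3 - 19*m^2 - 82*m + t^2*(20 - 5*m) + t*(-49*m^2 + 193*m + 12) - 8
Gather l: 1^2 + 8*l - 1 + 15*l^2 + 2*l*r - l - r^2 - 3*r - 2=15*l^2 + l*(2*r + 7) - r^2 - 3*r - 2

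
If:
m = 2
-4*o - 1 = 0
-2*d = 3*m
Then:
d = -3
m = 2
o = -1/4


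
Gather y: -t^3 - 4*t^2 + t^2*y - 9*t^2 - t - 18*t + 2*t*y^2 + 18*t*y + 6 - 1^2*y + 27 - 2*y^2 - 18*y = -t^3 - 13*t^2 - 19*t + y^2*(2*t - 2) + y*(t^2 + 18*t - 19) + 33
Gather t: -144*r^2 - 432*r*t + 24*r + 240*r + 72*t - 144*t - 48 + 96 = -144*r^2 + 264*r + t*(-432*r - 72) + 48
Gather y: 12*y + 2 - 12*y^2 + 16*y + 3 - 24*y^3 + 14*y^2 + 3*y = -24*y^3 + 2*y^2 + 31*y + 5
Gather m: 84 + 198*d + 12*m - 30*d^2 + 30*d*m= -30*d^2 + 198*d + m*(30*d + 12) + 84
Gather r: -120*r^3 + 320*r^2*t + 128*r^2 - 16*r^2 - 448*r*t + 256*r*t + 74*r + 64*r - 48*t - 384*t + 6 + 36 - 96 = -120*r^3 + r^2*(320*t + 112) + r*(138 - 192*t) - 432*t - 54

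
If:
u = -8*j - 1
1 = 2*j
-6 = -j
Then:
No Solution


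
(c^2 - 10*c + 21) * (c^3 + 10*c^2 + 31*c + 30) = c^5 - 48*c^3 - 70*c^2 + 351*c + 630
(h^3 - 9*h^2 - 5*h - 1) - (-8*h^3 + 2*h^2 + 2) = 9*h^3 - 11*h^2 - 5*h - 3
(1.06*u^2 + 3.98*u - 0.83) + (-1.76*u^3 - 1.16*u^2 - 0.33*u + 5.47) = -1.76*u^3 - 0.0999999999999999*u^2 + 3.65*u + 4.64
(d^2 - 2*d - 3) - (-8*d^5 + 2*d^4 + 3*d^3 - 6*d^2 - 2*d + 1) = 8*d^5 - 2*d^4 - 3*d^3 + 7*d^2 - 4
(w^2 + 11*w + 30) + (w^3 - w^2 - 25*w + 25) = w^3 - 14*w + 55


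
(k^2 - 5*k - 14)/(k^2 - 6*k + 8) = (k^2 - 5*k - 14)/(k^2 - 6*k + 8)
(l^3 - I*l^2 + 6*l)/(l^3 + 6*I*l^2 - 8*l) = (l - 3*I)/(l + 4*I)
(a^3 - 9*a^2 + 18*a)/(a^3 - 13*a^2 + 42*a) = (a - 3)/(a - 7)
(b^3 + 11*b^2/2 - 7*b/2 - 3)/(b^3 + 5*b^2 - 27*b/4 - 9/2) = 2*(b - 1)/(2*b - 3)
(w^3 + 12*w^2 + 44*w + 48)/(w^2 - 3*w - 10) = (w^2 + 10*w + 24)/(w - 5)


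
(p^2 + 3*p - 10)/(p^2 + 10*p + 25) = (p - 2)/(p + 5)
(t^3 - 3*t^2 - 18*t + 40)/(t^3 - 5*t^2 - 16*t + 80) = (t - 2)/(t - 4)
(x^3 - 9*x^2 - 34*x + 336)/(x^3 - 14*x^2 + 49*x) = (x^2 - 2*x - 48)/(x*(x - 7))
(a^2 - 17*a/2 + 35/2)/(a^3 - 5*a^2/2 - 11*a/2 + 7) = (a - 5)/(a^2 + a - 2)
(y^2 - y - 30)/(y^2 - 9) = (y^2 - y - 30)/(y^2 - 9)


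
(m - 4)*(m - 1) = m^2 - 5*m + 4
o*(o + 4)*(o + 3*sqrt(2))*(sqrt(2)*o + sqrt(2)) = sqrt(2)*o^4 + 6*o^3 + 5*sqrt(2)*o^3 + 4*sqrt(2)*o^2 + 30*o^2 + 24*o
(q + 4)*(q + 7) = q^2 + 11*q + 28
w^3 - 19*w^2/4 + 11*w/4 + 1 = (w - 4)*(w - 1)*(w + 1/4)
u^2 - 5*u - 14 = (u - 7)*(u + 2)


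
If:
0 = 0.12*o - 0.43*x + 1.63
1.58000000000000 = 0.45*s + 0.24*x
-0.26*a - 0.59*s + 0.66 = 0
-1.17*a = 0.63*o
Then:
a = -0.52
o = 0.96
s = 1.35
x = 4.06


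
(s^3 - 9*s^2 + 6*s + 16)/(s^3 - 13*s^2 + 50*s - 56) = (s^2 - 7*s - 8)/(s^2 - 11*s + 28)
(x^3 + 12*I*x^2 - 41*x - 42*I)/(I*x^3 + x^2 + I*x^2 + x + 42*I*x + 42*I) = (-I*x^3 + 12*x^2 + 41*I*x - 42)/(x^3 + x^2*(1 - I) + x*(42 - I) + 42)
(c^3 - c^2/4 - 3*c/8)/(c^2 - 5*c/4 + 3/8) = c*(2*c + 1)/(2*c - 1)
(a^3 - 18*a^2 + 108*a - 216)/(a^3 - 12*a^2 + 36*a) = (a - 6)/a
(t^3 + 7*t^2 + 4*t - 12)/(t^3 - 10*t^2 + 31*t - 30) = (t^3 + 7*t^2 + 4*t - 12)/(t^3 - 10*t^2 + 31*t - 30)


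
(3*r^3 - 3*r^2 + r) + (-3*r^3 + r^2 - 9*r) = -2*r^2 - 8*r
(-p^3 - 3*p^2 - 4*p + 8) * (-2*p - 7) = 2*p^4 + 13*p^3 + 29*p^2 + 12*p - 56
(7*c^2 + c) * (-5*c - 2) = -35*c^3 - 19*c^2 - 2*c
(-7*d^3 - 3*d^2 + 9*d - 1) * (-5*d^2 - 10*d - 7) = 35*d^5 + 85*d^4 + 34*d^3 - 64*d^2 - 53*d + 7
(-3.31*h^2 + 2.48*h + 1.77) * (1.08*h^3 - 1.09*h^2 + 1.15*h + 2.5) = -3.5748*h^5 + 6.2863*h^4 - 4.5981*h^3 - 7.3523*h^2 + 8.2355*h + 4.425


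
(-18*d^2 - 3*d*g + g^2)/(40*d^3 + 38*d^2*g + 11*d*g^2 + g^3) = (-18*d^2 - 3*d*g + g^2)/(40*d^3 + 38*d^2*g + 11*d*g^2 + g^3)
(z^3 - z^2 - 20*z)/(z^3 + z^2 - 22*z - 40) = z/(z + 2)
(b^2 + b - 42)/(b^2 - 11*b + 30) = (b + 7)/(b - 5)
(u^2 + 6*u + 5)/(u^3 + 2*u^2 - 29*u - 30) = (u + 5)/(u^2 + u - 30)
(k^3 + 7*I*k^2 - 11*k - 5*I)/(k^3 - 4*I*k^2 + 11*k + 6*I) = (k + 5*I)/(k - 6*I)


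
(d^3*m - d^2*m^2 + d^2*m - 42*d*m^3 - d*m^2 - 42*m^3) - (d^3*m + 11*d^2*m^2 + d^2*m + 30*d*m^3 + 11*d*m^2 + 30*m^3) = -12*d^2*m^2 - 72*d*m^3 - 12*d*m^2 - 72*m^3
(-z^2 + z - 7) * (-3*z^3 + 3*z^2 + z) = 3*z^5 - 6*z^4 + 23*z^3 - 20*z^2 - 7*z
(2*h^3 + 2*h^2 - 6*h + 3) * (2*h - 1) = 4*h^4 + 2*h^3 - 14*h^2 + 12*h - 3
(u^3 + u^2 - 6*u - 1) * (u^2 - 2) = u^5 + u^4 - 8*u^3 - 3*u^2 + 12*u + 2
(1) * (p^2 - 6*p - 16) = p^2 - 6*p - 16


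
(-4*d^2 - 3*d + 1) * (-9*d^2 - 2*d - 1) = 36*d^4 + 35*d^3 + d^2 + d - 1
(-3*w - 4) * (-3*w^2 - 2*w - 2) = 9*w^3 + 18*w^2 + 14*w + 8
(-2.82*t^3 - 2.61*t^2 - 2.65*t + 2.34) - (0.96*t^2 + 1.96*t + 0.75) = -2.82*t^3 - 3.57*t^2 - 4.61*t + 1.59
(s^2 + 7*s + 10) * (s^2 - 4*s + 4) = s^4 + 3*s^3 - 14*s^2 - 12*s + 40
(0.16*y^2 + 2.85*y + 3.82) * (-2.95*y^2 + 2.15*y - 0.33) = -0.472*y^4 - 8.0635*y^3 - 5.1943*y^2 + 7.2725*y - 1.2606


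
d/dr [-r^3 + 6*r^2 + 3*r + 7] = -3*r^2 + 12*r + 3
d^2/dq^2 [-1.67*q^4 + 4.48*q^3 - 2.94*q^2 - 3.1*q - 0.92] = -20.04*q^2 + 26.88*q - 5.88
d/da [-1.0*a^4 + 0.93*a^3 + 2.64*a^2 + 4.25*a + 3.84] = -4.0*a^3 + 2.79*a^2 + 5.28*a + 4.25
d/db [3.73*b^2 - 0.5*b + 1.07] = 7.46*b - 0.5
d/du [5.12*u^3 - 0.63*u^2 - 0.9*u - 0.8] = 15.36*u^2 - 1.26*u - 0.9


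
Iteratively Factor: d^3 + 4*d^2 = (d)*(d^2 + 4*d) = d*(d + 4)*(d)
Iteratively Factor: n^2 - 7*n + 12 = (n - 3)*(n - 4)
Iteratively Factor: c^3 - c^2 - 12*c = (c)*(c^2 - c - 12) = c*(c + 3)*(c - 4)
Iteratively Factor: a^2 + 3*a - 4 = (a + 4)*(a - 1)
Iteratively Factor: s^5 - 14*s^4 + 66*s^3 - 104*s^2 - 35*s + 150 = (s - 5)*(s^4 - 9*s^3 + 21*s^2 + s - 30) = (s - 5)*(s - 2)*(s^3 - 7*s^2 + 7*s + 15) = (s - 5)*(s - 3)*(s - 2)*(s^2 - 4*s - 5) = (s - 5)^2*(s - 3)*(s - 2)*(s + 1)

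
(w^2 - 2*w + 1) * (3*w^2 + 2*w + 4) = 3*w^4 - 4*w^3 + 3*w^2 - 6*w + 4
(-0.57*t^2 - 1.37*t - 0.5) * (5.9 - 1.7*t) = 0.969*t^3 - 1.034*t^2 - 7.233*t - 2.95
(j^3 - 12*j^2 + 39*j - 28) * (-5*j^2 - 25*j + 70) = -5*j^5 + 35*j^4 + 175*j^3 - 1675*j^2 + 3430*j - 1960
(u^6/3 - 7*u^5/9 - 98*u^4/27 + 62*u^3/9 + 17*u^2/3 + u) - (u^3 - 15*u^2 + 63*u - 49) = u^6/3 - 7*u^5/9 - 98*u^4/27 + 53*u^3/9 + 62*u^2/3 - 62*u + 49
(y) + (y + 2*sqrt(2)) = 2*y + 2*sqrt(2)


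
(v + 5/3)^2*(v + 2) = v^3 + 16*v^2/3 + 85*v/9 + 50/9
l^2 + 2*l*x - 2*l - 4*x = (l - 2)*(l + 2*x)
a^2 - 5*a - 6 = (a - 6)*(a + 1)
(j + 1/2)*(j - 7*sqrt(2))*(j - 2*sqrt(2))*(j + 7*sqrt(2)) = j^4 - 2*sqrt(2)*j^3 + j^3/2 - 98*j^2 - sqrt(2)*j^2 - 49*j + 196*sqrt(2)*j + 98*sqrt(2)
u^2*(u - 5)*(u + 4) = u^4 - u^3 - 20*u^2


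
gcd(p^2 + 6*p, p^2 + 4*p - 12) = p + 6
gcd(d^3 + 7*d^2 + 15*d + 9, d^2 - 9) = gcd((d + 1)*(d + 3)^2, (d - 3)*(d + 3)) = d + 3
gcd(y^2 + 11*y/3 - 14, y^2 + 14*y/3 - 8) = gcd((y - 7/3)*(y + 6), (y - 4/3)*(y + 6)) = y + 6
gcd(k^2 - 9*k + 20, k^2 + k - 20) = k - 4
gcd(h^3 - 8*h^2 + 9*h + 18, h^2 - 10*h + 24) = h - 6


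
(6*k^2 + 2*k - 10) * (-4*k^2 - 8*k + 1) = -24*k^4 - 56*k^3 + 30*k^2 + 82*k - 10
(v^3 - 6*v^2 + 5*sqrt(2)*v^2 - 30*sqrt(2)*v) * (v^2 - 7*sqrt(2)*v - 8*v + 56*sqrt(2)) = v^5 - 14*v^4 - 2*sqrt(2)*v^4 - 22*v^3 + 28*sqrt(2)*v^3 - 96*sqrt(2)*v^2 + 980*v^2 - 3360*v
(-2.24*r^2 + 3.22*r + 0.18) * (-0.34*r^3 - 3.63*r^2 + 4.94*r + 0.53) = 0.7616*r^5 + 7.0364*r^4 - 22.8154*r^3 + 14.0662*r^2 + 2.5958*r + 0.0954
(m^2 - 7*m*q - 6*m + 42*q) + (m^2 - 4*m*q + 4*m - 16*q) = 2*m^2 - 11*m*q - 2*m + 26*q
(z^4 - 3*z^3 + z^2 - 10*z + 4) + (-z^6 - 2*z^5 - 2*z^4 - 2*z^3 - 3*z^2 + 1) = -z^6 - 2*z^5 - z^4 - 5*z^3 - 2*z^2 - 10*z + 5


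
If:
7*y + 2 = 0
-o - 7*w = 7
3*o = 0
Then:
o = 0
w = -1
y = -2/7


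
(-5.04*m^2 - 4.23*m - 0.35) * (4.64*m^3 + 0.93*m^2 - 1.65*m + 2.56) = -23.3856*m^5 - 24.3144*m^4 + 2.7581*m^3 - 6.2484*m^2 - 10.2513*m - 0.896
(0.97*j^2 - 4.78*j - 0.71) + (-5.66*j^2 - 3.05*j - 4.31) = -4.69*j^2 - 7.83*j - 5.02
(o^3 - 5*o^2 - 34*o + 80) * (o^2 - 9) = o^5 - 5*o^4 - 43*o^3 + 125*o^2 + 306*o - 720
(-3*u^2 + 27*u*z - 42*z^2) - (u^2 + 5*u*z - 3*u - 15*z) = -4*u^2 + 22*u*z + 3*u - 42*z^2 + 15*z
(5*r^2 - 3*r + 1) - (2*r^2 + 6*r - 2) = 3*r^2 - 9*r + 3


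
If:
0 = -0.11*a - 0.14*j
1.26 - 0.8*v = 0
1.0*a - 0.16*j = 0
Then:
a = 0.00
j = 0.00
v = 1.58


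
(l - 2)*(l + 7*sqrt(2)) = l^2 - 2*l + 7*sqrt(2)*l - 14*sqrt(2)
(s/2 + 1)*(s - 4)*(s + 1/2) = s^3/2 - 3*s^2/4 - 9*s/2 - 2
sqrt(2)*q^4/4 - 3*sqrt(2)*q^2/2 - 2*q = q*(q/2 + sqrt(2)/2)*(q - 2*sqrt(2))*(sqrt(2)*q/2 + 1)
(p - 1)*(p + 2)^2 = p^3 + 3*p^2 - 4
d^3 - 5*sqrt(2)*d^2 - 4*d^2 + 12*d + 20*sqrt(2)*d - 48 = (d - 4)*(d - 3*sqrt(2))*(d - 2*sqrt(2))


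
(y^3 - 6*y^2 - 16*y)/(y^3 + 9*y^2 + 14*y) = (y - 8)/(y + 7)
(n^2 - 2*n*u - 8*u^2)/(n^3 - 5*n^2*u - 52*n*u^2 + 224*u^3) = (-n - 2*u)/(-n^2 + n*u + 56*u^2)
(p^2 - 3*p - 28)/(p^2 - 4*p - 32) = (p - 7)/(p - 8)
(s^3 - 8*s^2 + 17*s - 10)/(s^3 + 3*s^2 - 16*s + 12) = (s - 5)/(s + 6)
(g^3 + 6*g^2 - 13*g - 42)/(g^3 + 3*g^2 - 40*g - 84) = (g - 3)/(g - 6)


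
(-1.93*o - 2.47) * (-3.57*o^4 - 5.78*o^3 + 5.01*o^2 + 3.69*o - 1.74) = 6.8901*o^5 + 19.9733*o^4 + 4.6073*o^3 - 19.4964*o^2 - 5.7561*o + 4.2978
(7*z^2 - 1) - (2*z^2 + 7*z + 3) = 5*z^2 - 7*z - 4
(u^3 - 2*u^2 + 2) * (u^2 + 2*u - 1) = u^5 - 5*u^3 + 4*u^2 + 4*u - 2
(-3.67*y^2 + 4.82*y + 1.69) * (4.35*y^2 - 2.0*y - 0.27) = -15.9645*y^4 + 28.307*y^3 - 1.2976*y^2 - 4.6814*y - 0.4563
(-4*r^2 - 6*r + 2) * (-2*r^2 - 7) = 8*r^4 + 12*r^3 + 24*r^2 + 42*r - 14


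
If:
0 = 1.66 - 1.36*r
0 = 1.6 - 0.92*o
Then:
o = 1.74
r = 1.22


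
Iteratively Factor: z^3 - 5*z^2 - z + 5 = (z - 1)*(z^2 - 4*z - 5) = (z - 1)*(z + 1)*(z - 5)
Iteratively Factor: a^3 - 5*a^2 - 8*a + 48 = (a - 4)*(a^2 - a - 12) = (a - 4)*(a + 3)*(a - 4)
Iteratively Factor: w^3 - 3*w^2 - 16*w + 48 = (w + 4)*(w^2 - 7*w + 12) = (w - 3)*(w + 4)*(w - 4)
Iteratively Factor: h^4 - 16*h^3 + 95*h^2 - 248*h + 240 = (h - 3)*(h^3 - 13*h^2 + 56*h - 80) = (h - 4)*(h - 3)*(h^2 - 9*h + 20) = (h - 4)^2*(h - 3)*(h - 5)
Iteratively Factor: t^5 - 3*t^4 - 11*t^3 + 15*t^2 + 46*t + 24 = (t + 1)*(t^4 - 4*t^3 - 7*t^2 + 22*t + 24) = (t - 4)*(t + 1)*(t^3 - 7*t - 6) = (t - 4)*(t - 3)*(t + 1)*(t^2 + 3*t + 2) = (t - 4)*(t - 3)*(t + 1)*(t + 2)*(t + 1)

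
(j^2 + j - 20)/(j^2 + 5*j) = (j - 4)/j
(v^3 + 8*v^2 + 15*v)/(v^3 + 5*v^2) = (v + 3)/v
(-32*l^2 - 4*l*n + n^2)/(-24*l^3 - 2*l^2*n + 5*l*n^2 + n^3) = (8*l - n)/(6*l^2 - l*n - n^2)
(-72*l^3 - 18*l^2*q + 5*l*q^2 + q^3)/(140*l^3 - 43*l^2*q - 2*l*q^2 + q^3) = (18*l^2 + 9*l*q + q^2)/(-35*l^2 + 2*l*q + q^2)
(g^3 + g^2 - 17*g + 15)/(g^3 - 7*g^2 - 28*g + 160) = (g^2 - 4*g + 3)/(g^2 - 12*g + 32)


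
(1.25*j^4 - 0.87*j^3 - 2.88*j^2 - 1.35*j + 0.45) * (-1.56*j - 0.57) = -1.95*j^5 + 0.6447*j^4 + 4.9887*j^3 + 3.7476*j^2 + 0.0674999999999999*j - 0.2565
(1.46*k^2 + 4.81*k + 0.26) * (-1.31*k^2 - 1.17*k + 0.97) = -1.9126*k^4 - 8.0093*k^3 - 4.5521*k^2 + 4.3615*k + 0.2522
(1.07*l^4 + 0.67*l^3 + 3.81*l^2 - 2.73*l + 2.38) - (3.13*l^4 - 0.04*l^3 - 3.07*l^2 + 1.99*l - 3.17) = -2.06*l^4 + 0.71*l^3 + 6.88*l^2 - 4.72*l + 5.55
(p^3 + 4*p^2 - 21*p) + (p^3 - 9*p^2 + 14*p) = 2*p^3 - 5*p^2 - 7*p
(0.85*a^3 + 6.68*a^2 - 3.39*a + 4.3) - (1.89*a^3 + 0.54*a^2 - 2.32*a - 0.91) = -1.04*a^3 + 6.14*a^2 - 1.07*a + 5.21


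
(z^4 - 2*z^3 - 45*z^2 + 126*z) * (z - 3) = z^5 - 5*z^4 - 39*z^3 + 261*z^2 - 378*z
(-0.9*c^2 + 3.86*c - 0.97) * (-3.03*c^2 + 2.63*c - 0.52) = 2.727*c^4 - 14.0628*c^3 + 13.5589*c^2 - 4.5583*c + 0.5044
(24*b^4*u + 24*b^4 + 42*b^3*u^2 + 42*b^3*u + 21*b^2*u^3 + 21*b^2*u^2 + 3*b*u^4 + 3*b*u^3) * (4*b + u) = 96*b^5*u + 96*b^5 + 192*b^4*u^2 + 192*b^4*u + 126*b^3*u^3 + 126*b^3*u^2 + 33*b^2*u^4 + 33*b^2*u^3 + 3*b*u^5 + 3*b*u^4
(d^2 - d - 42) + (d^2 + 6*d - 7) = 2*d^2 + 5*d - 49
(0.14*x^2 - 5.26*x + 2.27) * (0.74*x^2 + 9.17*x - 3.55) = 0.1036*x^4 - 2.6086*x^3 - 47.0514*x^2 + 39.4889*x - 8.0585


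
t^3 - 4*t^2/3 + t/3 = t*(t - 1)*(t - 1/3)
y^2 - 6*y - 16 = (y - 8)*(y + 2)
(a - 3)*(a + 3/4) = a^2 - 9*a/4 - 9/4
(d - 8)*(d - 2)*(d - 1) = d^3 - 11*d^2 + 26*d - 16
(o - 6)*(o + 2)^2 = o^3 - 2*o^2 - 20*o - 24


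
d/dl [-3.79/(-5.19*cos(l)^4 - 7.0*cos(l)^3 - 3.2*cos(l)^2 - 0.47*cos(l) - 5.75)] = (78.6804*cos(l)^3 + 79.59*cos(l)^2 + 24.256*cos(l) + 1.7813)*sin(l)/(5.19*cos(l)^4 + 7.0*cos(l)^3 + 3.2*cos(l)^2 + 0.47*cos(l) + 5.75)^2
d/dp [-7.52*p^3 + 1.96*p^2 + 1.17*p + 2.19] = -22.56*p^2 + 3.92*p + 1.17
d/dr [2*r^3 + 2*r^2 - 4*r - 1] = 6*r^2 + 4*r - 4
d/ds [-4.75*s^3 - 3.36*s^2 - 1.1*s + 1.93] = -14.25*s^2 - 6.72*s - 1.1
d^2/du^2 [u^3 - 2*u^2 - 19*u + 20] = 6*u - 4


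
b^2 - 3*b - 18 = (b - 6)*(b + 3)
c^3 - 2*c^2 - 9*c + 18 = (c - 3)*(c - 2)*(c + 3)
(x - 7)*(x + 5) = x^2 - 2*x - 35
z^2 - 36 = (z - 6)*(z + 6)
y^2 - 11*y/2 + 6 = (y - 4)*(y - 3/2)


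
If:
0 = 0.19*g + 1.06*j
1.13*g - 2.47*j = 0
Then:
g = 0.00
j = 0.00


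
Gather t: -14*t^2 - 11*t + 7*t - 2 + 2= -14*t^2 - 4*t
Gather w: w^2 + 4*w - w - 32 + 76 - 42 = w^2 + 3*w + 2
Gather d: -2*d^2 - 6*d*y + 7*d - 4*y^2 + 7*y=-2*d^2 + d*(7 - 6*y) - 4*y^2 + 7*y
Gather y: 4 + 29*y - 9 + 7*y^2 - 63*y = 7*y^2 - 34*y - 5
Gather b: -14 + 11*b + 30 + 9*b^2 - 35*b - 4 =9*b^2 - 24*b + 12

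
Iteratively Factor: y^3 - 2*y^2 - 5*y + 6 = (y - 3)*(y^2 + y - 2) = (y - 3)*(y + 2)*(y - 1)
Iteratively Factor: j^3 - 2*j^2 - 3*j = (j)*(j^2 - 2*j - 3) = j*(j + 1)*(j - 3)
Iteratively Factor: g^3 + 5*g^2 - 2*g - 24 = (g + 3)*(g^2 + 2*g - 8) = (g - 2)*(g + 3)*(g + 4)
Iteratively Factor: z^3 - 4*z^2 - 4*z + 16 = (z - 2)*(z^2 - 2*z - 8) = (z - 4)*(z - 2)*(z + 2)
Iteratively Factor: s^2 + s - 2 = (s + 2)*(s - 1)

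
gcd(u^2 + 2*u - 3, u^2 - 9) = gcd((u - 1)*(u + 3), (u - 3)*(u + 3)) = u + 3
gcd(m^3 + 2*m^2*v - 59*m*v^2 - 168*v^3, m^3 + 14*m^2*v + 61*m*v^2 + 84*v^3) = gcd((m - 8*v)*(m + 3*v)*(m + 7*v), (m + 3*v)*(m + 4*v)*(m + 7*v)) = m^2 + 10*m*v + 21*v^2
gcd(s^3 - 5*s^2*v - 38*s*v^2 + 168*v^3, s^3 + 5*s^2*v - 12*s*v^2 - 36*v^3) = s + 6*v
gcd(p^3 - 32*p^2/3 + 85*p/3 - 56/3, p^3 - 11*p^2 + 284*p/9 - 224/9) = p^2 - 29*p/3 + 56/3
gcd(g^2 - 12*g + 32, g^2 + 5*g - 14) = 1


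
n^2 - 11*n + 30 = (n - 6)*(n - 5)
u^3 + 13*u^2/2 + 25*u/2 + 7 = (u + 1)*(u + 2)*(u + 7/2)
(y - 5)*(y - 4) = y^2 - 9*y + 20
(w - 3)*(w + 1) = w^2 - 2*w - 3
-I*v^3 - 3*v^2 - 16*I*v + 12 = (v - 6*I)*(v + 2*I)*(-I*v + 1)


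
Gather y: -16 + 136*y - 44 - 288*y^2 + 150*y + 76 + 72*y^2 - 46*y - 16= -216*y^2 + 240*y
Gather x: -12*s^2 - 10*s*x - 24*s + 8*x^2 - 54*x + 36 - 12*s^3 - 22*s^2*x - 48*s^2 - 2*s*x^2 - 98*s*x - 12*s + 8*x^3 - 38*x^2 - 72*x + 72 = -12*s^3 - 60*s^2 - 36*s + 8*x^3 + x^2*(-2*s - 30) + x*(-22*s^2 - 108*s - 126) + 108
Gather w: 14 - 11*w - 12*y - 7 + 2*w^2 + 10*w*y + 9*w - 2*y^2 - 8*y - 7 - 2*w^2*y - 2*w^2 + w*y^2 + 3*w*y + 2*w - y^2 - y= -2*w^2*y + w*(y^2 + 13*y) - 3*y^2 - 21*y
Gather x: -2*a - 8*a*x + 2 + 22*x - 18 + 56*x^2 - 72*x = -2*a + 56*x^2 + x*(-8*a - 50) - 16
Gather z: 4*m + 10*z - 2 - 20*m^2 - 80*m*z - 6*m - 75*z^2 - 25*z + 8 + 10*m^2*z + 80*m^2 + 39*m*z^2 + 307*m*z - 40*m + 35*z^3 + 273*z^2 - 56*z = 60*m^2 - 42*m + 35*z^3 + z^2*(39*m + 198) + z*(10*m^2 + 227*m - 71) + 6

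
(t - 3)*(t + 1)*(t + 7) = t^3 + 5*t^2 - 17*t - 21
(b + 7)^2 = b^2 + 14*b + 49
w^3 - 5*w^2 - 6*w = w*(w - 6)*(w + 1)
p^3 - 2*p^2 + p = p*(p - 1)^2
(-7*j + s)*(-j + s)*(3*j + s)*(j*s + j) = 21*j^4*s + 21*j^4 - 17*j^3*s^2 - 17*j^3*s - 5*j^2*s^3 - 5*j^2*s^2 + j*s^4 + j*s^3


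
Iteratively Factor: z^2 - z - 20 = (z + 4)*(z - 5)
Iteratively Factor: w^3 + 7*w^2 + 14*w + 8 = (w + 4)*(w^2 + 3*w + 2) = (w + 2)*(w + 4)*(w + 1)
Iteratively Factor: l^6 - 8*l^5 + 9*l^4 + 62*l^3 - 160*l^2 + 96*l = (l)*(l^5 - 8*l^4 + 9*l^3 + 62*l^2 - 160*l + 96) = l*(l + 3)*(l^4 - 11*l^3 + 42*l^2 - 64*l + 32) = l*(l - 4)*(l + 3)*(l^3 - 7*l^2 + 14*l - 8) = l*(l - 4)*(l - 2)*(l + 3)*(l^2 - 5*l + 4) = l*(l - 4)*(l - 2)*(l - 1)*(l + 3)*(l - 4)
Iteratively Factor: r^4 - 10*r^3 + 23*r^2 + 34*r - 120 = (r + 2)*(r^3 - 12*r^2 + 47*r - 60) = (r - 4)*(r + 2)*(r^2 - 8*r + 15) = (r - 5)*(r - 4)*(r + 2)*(r - 3)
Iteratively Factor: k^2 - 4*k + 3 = (k - 1)*(k - 3)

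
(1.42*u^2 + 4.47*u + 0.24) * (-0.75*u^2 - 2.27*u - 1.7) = -1.065*u^4 - 6.5759*u^3 - 12.7409*u^2 - 8.1438*u - 0.408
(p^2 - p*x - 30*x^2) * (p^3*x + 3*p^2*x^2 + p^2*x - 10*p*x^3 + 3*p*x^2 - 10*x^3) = p^5*x + 2*p^4*x^2 + p^4*x - 43*p^3*x^3 + 2*p^3*x^2 - 80*p^2*x^4 - 43*p^2*x^3 + 300*p*x^5 - 80*p*x^4 + 300*x^5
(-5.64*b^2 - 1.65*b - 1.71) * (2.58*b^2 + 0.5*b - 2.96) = -14.5512*b^4 - 7.077*b^3 + 11.4576*b^2 + 4.029*b + 5.0616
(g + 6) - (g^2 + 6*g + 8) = -g^2 - 5*g - 2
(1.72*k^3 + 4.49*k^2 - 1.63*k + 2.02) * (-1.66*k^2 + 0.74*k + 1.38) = -2.8552*k^5 - 6.1806*k^4 + 8.402*k^3 + 1.6368*k^2 - 0.7546*k + 2.7876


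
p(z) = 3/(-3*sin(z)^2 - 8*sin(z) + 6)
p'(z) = 3*(6*sin(z)*cos(z) + 8*cos(z))/(-3*sin(z)^2 - 8*sin(z) + 6)^2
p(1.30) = -0.67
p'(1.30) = 0.55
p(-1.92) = 0.28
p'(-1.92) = -0.02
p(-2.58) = 0.32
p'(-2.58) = -0.14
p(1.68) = -0.61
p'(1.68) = -0.19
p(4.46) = 0.27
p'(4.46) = -0.01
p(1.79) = -0.64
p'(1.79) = -0.42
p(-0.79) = 0.30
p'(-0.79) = 0.08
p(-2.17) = 0.28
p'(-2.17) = -0.05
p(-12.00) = 3.56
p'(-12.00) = 39.90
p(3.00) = 0.62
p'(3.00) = -1.14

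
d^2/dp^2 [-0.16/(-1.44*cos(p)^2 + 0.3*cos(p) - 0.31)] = (-1.327104*(1 - cos(p)^2)^2 + 0.20736*cos(p)^3 - 0.392256*cos(p)^2 - 0.4296*cos(p) + 1.213056)/(1.44*cos(p)^2 - 0.3*cos(p) + 0.31)^3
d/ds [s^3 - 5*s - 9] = 3*s^2 - 5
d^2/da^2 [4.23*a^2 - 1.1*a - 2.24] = 8.46000000000000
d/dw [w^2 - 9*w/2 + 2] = 2*w - 9/2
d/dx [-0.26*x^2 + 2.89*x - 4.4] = 2.89 - 0.52*x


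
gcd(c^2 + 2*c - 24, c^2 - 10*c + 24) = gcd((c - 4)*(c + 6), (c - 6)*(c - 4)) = c - 4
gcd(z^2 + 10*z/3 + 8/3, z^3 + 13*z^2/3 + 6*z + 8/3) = z^2 + 10*z/3 + 8/3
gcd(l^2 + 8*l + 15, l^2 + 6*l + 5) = l + 5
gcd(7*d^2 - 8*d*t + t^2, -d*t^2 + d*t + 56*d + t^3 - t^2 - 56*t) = -d + t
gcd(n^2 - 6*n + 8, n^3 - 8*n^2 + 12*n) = n - 2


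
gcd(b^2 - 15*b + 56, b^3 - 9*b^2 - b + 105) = b - 7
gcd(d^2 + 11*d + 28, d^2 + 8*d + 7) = d + 7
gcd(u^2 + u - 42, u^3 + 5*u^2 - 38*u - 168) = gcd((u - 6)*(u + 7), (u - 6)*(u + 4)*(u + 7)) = u^2 + u - 42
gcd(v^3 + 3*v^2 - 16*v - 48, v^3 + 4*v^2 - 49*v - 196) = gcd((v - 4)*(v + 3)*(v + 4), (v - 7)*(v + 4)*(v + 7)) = v + 4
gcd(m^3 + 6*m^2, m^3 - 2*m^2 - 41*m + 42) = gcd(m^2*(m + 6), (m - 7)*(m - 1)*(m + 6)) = m + 6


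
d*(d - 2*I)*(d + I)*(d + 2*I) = d^4 + I*d^3 + 4*d^2 + 4*I*d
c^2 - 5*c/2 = c*(c - 5/2)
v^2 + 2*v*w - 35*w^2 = (v - 5*w)*(v + 7*w)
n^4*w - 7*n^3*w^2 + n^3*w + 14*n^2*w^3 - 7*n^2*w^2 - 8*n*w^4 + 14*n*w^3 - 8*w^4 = (n - 4*w)*(n - 2*w)*(n - w)*(n*w + w)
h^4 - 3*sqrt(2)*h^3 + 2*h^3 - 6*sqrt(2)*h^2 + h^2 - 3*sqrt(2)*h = h*(h + 1)^2*(h - 3*sqrt(2))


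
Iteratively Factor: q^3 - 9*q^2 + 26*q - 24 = (q - 2)*(q^2 - 7*q + 12) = (q - 3)*(q - 2)*(q - 4)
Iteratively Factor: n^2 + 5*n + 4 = (n + 4)*(n + 1)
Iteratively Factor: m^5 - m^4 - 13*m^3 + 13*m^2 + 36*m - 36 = (m - 1)*(m^4 - 13*m^2 + 36) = (m - 2)*(m - 1)*(m^3 + 2*m^2 - 9*m - 18) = (m - 3)*(m - 2)*(m - 1)*(m^2 + 5*m + 6) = (m - 3)*(m - 2)*(m - 1)*(m + 3)*(m + 2)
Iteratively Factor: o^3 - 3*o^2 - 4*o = (o - 4)*(o^2 + o) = o*(o - 4)*(o + 1)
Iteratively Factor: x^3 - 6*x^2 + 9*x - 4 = (x - 1)*(x^2 - 5*x + 4) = (x - 4)*(x - 1)*(x - 1)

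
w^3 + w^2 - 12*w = w*(w - 3)*(w + 4)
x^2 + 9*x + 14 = (x + 2)*(x + 7)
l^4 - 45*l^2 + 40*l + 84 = (l - 6)*(l - 2)*(l + 1)*(l + 7)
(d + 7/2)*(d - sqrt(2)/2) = d^2 - sqrt(2)*d/2 + 7*d/2 - 7*sqrt(2)/4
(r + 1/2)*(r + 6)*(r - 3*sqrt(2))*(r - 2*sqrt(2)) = r^4 - 5*sqrt(2)*r^3 + 13*r^3/2 - 65*sqrt(2)*r^2/2 + 15*r^2 - 15*sqrt(2)*r + 78*r + 36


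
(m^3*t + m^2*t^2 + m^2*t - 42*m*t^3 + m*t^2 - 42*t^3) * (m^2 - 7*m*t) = m^5*t - 6*m^4*t^2 + m^4*t - 49*m^3*t^3 - 6*m^3*t^2 + 294*m^2*t^4 - 49*m^2*t^3 + 294*m*t^4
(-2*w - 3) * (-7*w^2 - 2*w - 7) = 14*w^3 + 25*w^2 + 20*w + 21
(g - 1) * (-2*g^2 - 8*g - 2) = -2*g^3 - 6*g^2 + 6*g + 2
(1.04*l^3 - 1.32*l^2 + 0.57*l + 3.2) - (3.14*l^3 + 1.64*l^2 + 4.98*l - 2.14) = -2.1*l^3 - 2.96*l^2 - 4.41*l + 5.34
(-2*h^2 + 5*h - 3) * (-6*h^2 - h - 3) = 12*h^4 - 28*h^3 + 19*h^2 - 12*h + 9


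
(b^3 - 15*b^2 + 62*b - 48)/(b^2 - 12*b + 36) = (b^2 - 9*b + 8)/(b - 6)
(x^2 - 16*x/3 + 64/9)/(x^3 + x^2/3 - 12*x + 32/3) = (x - 8/3)/(x^2 + 3*x - 4)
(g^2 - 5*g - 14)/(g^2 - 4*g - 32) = (-g^2 + 5*g + 14)/(-g^2 + 4*g + 32)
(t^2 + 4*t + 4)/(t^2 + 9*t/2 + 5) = 2*(t + 2)/(2*t + 5)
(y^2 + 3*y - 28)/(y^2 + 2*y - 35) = (y - 4)/(y - 5)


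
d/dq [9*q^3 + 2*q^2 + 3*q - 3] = 27*q^2 + 4*q + 3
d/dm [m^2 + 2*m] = 2*m + 2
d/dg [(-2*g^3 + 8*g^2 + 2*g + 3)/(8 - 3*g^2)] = 2*(3*g^4 - 21*g^2 + 73*g + 8)/(9*g^4 - 48*g^2 + 64)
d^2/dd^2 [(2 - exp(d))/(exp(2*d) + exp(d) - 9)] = (-exp(4*d) + 9*exp(3*d) - 48*exp(2*d) + 65*exp(d) - 63)*exp(d)/(exp(6*d) + 3*exp(5*d) - 24*exp(4*d) - 53*exp(3*d) + 216*exp(2*d) + 243*exp(d) - 729)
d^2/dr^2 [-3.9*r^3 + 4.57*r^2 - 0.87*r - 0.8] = 9.14 - 23.4*r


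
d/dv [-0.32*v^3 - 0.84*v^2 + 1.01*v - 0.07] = -0.96*v^2 - 1.68*v + 1.01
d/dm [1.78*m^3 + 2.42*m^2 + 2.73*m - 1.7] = 5.34*m^2 + 4.84*m + 2.73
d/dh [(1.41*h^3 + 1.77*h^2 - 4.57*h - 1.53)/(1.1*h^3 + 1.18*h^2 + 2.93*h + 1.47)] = (-8.88178419700125e-16*h^5 - 0.283199999999999*h^4 + 18.3166*h^3 + 21.8458*h^2 + 8.8146*h - 2.235)/(1.21*h^6 + 2.596*h^5 + 7.8384*h^4 + 10.1488*h^3 + 12.0541*h^2 + 8.6142*h + 2.1609)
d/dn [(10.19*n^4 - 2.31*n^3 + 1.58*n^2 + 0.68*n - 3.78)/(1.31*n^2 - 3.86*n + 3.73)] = (26.6978*n^5 - 121.0263*n^4 + 169.868*n^3 - 32.8385*n^2 + 21.6904*n - 12.0544)/(1.7161*n^4 - 10.1132*n^3 + 24.6722*n^2 - 28.7956*n + 13.9129)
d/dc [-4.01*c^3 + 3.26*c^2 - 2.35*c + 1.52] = -12.03*c^2 + 6.52*c - 2.35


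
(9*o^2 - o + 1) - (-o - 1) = 9*o^2 + 2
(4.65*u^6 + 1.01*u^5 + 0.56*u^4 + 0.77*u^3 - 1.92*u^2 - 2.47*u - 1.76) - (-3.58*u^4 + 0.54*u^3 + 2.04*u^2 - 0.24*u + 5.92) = 4.65*u^6 + 1.01*u^5 + 4.14*u^4 + 0.23*u^3 - 3.96*u^2 - 2.23*u - 7.68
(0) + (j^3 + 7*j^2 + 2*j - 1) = j^3 + 7*j^2 + 2*j - 1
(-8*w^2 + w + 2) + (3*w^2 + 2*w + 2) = -5*w^2 + 3*w + 4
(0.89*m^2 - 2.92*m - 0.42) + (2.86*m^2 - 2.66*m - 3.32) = 3.75*m^2 - 5.58*m - 3.74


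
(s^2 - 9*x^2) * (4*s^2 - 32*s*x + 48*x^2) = 4*s^4 - 32*s^3*x + 12*s^2*x^2 + 288*s*x^3 - 432*x^4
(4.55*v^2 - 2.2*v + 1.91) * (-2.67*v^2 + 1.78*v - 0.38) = -12.1485*v^4 + 13.973*v^3 - 10.7447*v^2 + 4.2358*v - 0.7258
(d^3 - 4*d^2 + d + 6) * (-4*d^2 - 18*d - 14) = -4*d^5 - 2*d^4 + 54*d^3 + 14*d^2 - 122*d - 84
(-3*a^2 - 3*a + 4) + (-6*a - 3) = -3*a^2 - 9*a + 1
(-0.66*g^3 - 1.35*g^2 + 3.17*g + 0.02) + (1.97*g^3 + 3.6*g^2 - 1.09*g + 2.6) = 1.31*g^3 + 2.25*g^2 + 2.08*g + 2.62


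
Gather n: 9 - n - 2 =7 - n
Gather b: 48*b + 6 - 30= 48*b - 24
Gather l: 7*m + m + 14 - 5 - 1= 8*m + 8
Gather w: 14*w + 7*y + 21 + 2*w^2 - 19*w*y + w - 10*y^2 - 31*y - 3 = 2*w^2 + w*(15 - 19*y) - 10*y^2 - 24*y + 18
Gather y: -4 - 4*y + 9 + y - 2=3 - 3*y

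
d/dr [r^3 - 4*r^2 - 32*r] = 3*r^2 - 8*r - 32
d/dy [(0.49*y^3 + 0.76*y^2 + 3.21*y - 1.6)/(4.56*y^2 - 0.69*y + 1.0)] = (2.2344*y^4 - 0.6762*y^3 - 13.692*y^2 + 16.112*y + 2.106)/(20.7936*y^4 - 6.2928*y^3 + 9.5961*y^2 - 1.38*y + 1.0)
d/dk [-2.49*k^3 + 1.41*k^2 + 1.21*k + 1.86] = -7.47*k^2 + 2.82*k + 1.21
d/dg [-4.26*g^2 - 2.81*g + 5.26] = -8.52*g - 2.81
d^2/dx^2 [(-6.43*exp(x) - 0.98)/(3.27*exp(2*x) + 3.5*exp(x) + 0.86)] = (-68.755347*exp(4*x) + 31.6751819999999*exp(3*x) + 74.846376*exp(2*x) + 18.373124*exp(x) - 1.805828)*exp(x)/(34.965783*exp(6*x) + 112.27545*exp(5*x) + 147.760182*exp(4*x) + 101.9312*exp(3*x) + 38.860476*exp(2*x) + 7.7658*exp(x) + 0.636056)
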